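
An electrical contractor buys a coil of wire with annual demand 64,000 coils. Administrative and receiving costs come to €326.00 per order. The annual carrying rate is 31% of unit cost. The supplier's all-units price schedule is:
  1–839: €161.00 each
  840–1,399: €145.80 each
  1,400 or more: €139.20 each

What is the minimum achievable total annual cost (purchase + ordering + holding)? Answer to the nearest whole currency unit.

TC* ≈ €8,953,909

Holding cost per unit per year at price C is H = 0.31·C.
For each price level, check whether its EOQ is feasible; otherwise the best quantity at that price is the breakpoint.
Tier 1 (€161.00): EOQ = 914.4 exceeds tier's upper bound 839, so this tier is dominated.
EOQ at €145.80 = 960.8 (feasible in tier 2): TC = 64,000×€145.80 + (64,000/960.8)×326 + (960.8/2)×0.31×€145.80 = €9,374,628.36.
EOQ at €139.20 = 983.4 < 1400, so use break Q=1400: TC = 64,000×€139.20 + (64,000/1400.0)×326 + (1400.0/2)×0.31×€139.20 = €8,953,909.26.
Lowest total cost among the candidates is at Q = 1400.0.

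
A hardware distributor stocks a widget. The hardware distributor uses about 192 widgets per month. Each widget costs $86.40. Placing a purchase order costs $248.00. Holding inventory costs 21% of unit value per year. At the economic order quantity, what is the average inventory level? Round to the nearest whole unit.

Average inventory ≈ 125 widgets

Annual demand D = 192 × 12 = 2,304.
Holding cost H = 0.21 × $86.40 = $18.1440 per unit per year.
Q* = √(2DS/H) = √(2 × 2,304 × 248 / 18.144) ≈ 250.97.
Average inventory = Q*/2 ≈ 250.97 / 2 = 125.483.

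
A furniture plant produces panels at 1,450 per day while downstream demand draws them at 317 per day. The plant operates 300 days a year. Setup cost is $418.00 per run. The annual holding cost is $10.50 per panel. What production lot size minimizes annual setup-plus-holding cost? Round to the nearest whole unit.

Annual demand D = 317 × 300 = 95,100.
Production build-up factor (1 − d/p) = 1 − 317/1,450 = 0.7814.
Q* = √(2DS / (H(1 − d/p))) = √(2 × 95,100 × 418 / (10.5 × 0.7814)).
= √(79,503,600 / 8.2045) ≈ 3112.919.

Q* ≈ 3,113 panels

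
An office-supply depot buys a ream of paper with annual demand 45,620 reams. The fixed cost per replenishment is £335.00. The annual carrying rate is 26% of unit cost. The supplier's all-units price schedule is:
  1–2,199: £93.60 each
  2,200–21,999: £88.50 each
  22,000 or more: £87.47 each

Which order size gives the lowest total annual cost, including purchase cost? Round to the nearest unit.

Q* ≈ 2,200 reams

Holding cost per unit per year at price C is H = 0.26·C.
For each price level, check whether its EOQ is feasible; otherwise the best quantity at that price is the breakpoint.
EOQ at £93.60 = 1120.7 (feasible in tier 1): TC = 45,620×£93.60 + (45,620/1120.7)×335 + (1120.7/2)×0.26×£93.60 = £4,297,305.42.
EOQ at £88.50 = 1152.5 < 2200, so use break Q=2200: TC = 45,620×£88.50 + (45,620/2200.0)×335 + (2200.0/2)×0.26×£88.50 = £4,069,627.68.
EOQ at £87.47 = 1159.3 < 22000, so use break Q=22000: TC = 45,620×£87.47 + (45,620/22000.0)×335 + (22000.0/2)×0.26×£87.47 = £4,241,240.27.
Lowest total cost is £4,069,627.68 at Q = 2200.0.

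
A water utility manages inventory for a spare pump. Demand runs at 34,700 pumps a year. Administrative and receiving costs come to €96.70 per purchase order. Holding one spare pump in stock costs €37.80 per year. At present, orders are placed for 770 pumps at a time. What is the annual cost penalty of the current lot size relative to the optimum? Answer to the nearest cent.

EOQ = √(2DS/H) = √(2 × 34,700 × 96.7 / 37.8) ≈ 421.35.
Cost at Q* = (D/Q*)S + (Q*/2)H = √(2DSH) ≈ €15,927.18.
Cost at Q = 770: (34,700/770)×96.7 + (770/2)×37.8 = €4,357.78 + €14,553.00 = €18,910.78.
Excess = €18,910.78 − €15,927.18 = €2,983.60.

Extra cost ≈ €2,983.60 per year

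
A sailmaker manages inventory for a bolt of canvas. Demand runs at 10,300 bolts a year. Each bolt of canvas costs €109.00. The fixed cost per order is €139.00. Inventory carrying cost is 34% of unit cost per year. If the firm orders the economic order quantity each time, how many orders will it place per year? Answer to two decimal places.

N ≈ 37.06 orders per year

Holding cost H = 0.34 × €109.00 = €37.0600 per unit per year.
EOQ = √(2DS/H) = √(2 × 10,300 × 139 / 37.06) ≈ 277.96.
Orders per year = D / Q* = 10,300 / 277.96 ≈ 37.055.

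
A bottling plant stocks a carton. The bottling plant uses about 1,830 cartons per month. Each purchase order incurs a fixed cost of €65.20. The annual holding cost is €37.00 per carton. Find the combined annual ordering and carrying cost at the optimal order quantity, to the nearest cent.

TC* ≈ €10,293.33

Annual demand D = 1,830 × 12 = 21,960.
EOQ = √(2DS/H) = √(2 × 21,960 × 65.2 / 37) ≈ 278.20.
At the optimum the two cost components are equal, so total cost = 2·(Q*/2)H = Q*·H.
Minimum total = √(2DSH) = √(2 × 21,960 × 65.2 × 37) ≈ 10293.328.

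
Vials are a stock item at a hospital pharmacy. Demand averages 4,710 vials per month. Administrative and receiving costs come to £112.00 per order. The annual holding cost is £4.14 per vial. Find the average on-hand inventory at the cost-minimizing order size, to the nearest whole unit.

Average inventory ≈ 874 vials

Annual demand D = 4,710 × 12 = 56,520.
Q* = √(2DS/H) = √(2 × 56,520 × 112 / 4.14) ≈ 1748.74.
Average inventory = Q*/2 ≈ 1748.74 / 2 = 874.369.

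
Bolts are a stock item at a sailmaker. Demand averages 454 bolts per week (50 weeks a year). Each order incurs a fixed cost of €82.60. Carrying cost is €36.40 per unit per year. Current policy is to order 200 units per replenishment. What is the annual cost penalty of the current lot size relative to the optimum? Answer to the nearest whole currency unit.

Extra cost ≈ €1,332 per year

Annual demand D = 454 × 50 = 22,700.
EOQ = √(2DS/H) = √(2 × 22,700 × 82.6 / 36.4) ≈ 320.97.
Cost at Q* = (D/Q*)S + (Q*/2)H = √(2DSH) ≈ €11,683.38.
Cost at Q = 200: (22,700/200)×82.6 + (200/2)×36.4 = €9,375.10 + €3,640.00 = €13,015.10.
Excess = €13,015.10 − €11,683.38 = €1,331.72.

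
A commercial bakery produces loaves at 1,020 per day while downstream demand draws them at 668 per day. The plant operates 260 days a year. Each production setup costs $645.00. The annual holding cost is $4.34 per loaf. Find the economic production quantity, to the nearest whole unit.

Annual demand D = 668 × 260 = 173,680.
Production build-up factor (1 − d/p) = 1 − 668/1,020 = 0.3451.
Q* = √(2DS / (H(1 − d/p))) = √(2 × 173,680 × 645 / (4.34 × 0.3451)).
= √(224,047,200 / 1.4977) ≈ 12230.766.

Q* ≈ 12,231 loaves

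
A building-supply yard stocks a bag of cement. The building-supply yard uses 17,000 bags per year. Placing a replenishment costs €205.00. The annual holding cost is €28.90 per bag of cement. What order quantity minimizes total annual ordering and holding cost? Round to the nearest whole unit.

EOQ = √(2DS / H) = √(2 × 17,000 × 205 / 28.9).
= √(6,970,000 / 28.9) = √241,176.4706 ≈ 491.097.

Q* ≈ 491 bags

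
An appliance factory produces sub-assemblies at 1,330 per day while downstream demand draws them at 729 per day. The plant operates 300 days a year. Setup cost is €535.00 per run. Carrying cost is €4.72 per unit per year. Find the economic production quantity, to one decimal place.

Annual demand D = 729 × 300 = 218,700.
Production build-up factor (1 − d/p) = 1 − 729/1,330 = 0.4519.
Q* = √(2DS / (H(1 − d/p))) = √(2 × 218,700 × 535 / (4.72 × 0.4519)).
= √(234,009,000 / 2.1329) ≈ 10474.514.

Q* ≈ 10,474.5 sub-assemblies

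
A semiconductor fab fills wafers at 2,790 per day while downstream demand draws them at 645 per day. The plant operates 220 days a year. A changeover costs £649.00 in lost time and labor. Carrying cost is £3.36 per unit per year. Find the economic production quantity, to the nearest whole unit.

Annual demand D = 645 × 220 = 141,900.
Production build-up factor (1 − d/p) = 1 − 645/2,790 = 0.7688.
Q* = √(2DS / (H(1 − d/p))) = √(2 × 141,900 × 649 / (3.36 × 0.7688)).
= √(184,186,200 / 2.5832) ≈ 8443.983.

Q* ≈ 8,444 wafers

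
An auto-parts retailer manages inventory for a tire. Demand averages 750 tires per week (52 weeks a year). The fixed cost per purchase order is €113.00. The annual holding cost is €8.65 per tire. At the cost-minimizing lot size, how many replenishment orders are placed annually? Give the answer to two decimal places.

Annual demand D = 750 × 52 = 39,000.
The optimal lot size = √(2DS/H) = √(2 × 39,000 × 113 / 8.65) ≈ 1009.44.
Orders per year = D / Q* = 39,000 / 1009.44 ≈ 38.635.

N ≈ 38.64 orders per year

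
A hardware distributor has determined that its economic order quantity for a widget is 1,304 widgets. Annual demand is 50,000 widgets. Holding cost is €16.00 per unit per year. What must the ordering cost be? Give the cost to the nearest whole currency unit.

Invert the EOQ relation Q*² = 2DS/H.
From Q* = √(2DS/H): S = Q*²H / (2D) = 1,304² × 16 / (2 × 50,000) = 272.0666.

S ≈ €272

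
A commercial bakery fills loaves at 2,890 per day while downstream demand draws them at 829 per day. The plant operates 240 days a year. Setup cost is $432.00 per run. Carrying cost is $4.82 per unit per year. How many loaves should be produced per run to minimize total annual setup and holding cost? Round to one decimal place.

Q* ≈ 7,071.7 loaves

Annual demand D = 829 × 240 = 198,960.
Production build-up factor (1 − d/p) = 1 − 829/2,890 = 0.7131.
Q* = √(2DS / (H(1 − d/p))) = √(2 × 198,960 × 432 / (4.82 × 0.7131)).
= √(171,901,440 / 3.4374) ≈ 7071.738.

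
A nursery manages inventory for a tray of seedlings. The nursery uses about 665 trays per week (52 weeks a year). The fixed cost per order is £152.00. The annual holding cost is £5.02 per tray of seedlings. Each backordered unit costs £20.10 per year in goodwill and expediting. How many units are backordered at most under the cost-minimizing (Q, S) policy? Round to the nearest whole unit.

Annual demand D = 665 × 52 = 34,580.
With planned backorders, Q* = √(2DS/H) · √((H+B)/B).
√(2DS/H) = √(2 × 34,580 × 152 / 5.02) = 1447.096.
√((H+B)/B) = √((5.02+20.1)/20.1) = 1.1179.
Q* ≈ 1617.742.
S* = Q* · H/(H+B) = 1617.742 × 5.02/25.12 ≈ 323.291.

S* ≈ 323 trays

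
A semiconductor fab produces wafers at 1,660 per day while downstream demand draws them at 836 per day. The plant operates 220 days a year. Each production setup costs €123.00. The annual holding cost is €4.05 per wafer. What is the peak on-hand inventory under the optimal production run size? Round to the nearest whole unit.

I_max ≈ 2,355 wafers

Annual demand D = 836 × 220 = 183,920.
Production build-up factor (1 − d/p) = 1 − 836/1,660 = 0.4964.
Q* = √(2DS / (H(1 − d/p))) = √(2 × 183,920 × 123 / (4.05 × 0.4964)).
= √(45,244,320 / 2.0104) ≈ 4744.003.
Maximum inventory = Q*(1 − d/p) = 4744.003 × 0.4964 ≈ 2354.855.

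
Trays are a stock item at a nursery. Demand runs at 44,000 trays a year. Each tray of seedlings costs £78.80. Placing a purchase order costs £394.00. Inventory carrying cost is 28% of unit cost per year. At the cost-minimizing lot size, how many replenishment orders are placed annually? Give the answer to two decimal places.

Holding cost H = 0.28 × £78.80 = £22.0640 per unit per year.
Q* = √(2DS/H) = √(2 × 44,000 × 394 / 22.064) ≈ 1253.57.
Orders per year = D / Q* = 44,000 / 1253.57 ≈ 35.100.

N ≈ 35.10 orders per year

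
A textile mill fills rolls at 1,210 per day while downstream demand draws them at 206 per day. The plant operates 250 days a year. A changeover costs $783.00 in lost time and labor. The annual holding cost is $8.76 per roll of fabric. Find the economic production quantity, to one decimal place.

Annual demand D = 206 × 250 = 51,500.
Production build-up factor (1 − d/p) = 1 − 206/1,210 = 0.8298.
Q* = √(2DS / (H(1 − d/p))) = √(2 × 51,500 × 783 / (8.76 × 0.8298)).
= √(80,649,000 / 7.2686) ≈ 3330.990.

Q* ≈ 3,331.0 rolls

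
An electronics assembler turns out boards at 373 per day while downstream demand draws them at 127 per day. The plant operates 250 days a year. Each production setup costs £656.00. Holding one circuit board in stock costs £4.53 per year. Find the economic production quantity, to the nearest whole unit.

Annual demand D = 127 × 250 = 31,750.
Production build-up factor (1 − d/p) = 1 − 127/373 = 0.6595.
Q* = √(2DS / (H(1 − d/p))) = √(2 × 31,750 × 656 / (4.53 × 0.6595)).
= √(41,656,000 / 2.9876) ≈ 3734.019.

Q* ≈ 3,734 boards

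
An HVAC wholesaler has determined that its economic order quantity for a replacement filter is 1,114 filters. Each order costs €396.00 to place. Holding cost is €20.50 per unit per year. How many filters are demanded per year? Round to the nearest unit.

Invert the EOQ relation Q*² = 2DS/H.
From Q* = √(2DS/H): D = Q*²H / (2S) = 1,114² × 20.5 / (2 × 396) = 32121.740.

D ≈ 32,122 filters per year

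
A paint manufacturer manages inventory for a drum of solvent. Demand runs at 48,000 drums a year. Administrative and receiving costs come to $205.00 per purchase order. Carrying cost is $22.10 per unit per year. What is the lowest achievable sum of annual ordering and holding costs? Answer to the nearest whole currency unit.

TC* ≈ $20,855

The optimal lot size = √(2DS/H) = √(2 × 48,000 × 205 / 22.1) ≈ 943.66.
At the optimum the two cost components are equal, so total cost = 2·(Q*/2)H = Q*·H.
Minimum total = √(2DSH) = √(2 × 48,000 × 205 × 22.1) ≈ 20854.927.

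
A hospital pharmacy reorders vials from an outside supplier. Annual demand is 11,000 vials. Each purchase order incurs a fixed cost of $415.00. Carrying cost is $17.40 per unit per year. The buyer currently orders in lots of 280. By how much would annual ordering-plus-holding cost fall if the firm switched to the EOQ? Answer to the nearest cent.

Extra cost ≈ $6,135.52 per year

EOQ = √(2DS/H) = √(2 × 11,000 × 415 / 17.4) ≈ 724.37.
Cost at Q* = (D/Q*)S + (Q*/2)H = √(2DSH) ≈ $12,604.05.
Cost at Q = 280: (11,000/280)×415 + (280/2)×17.4 = $16,303.57 + $2,436.00 = $18,739.57.
Excess = $18,739.57 − $12,604.05 = $6,135.52.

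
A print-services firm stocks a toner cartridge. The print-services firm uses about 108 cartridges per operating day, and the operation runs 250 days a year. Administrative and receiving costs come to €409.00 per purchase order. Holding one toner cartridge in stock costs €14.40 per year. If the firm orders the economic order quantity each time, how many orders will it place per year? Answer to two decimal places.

N ≈ 21.80 orders per year

Annual demand D = 108 × 250 = 27,000.
EOQ = √(2DS/H) = √(2 × 27,000 × 409 / 14.4) ≈ 1238.45.
Orders per year = D / Q* = 27,000 / 1238.45 ≈ 21.802.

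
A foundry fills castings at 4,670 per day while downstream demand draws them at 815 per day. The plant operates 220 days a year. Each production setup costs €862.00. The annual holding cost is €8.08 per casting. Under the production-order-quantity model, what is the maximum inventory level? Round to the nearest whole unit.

I_max ≈ 5,620 castings

Annual demand D = 815 × 220 = 179,300.
Production build-up factor (1 − d/p) = 1 − 815/4,670 = 0.8255.
Q* = √(2DS / (H(1 − d/p))) = √(2 × 179,300 × 862 / (8.08 × 0.8255)).
= √(309,113,200 / 6.6699) ≈ 6807.683.
Maximum inventory = Q*(1 − d/p) = 6807.683 × 0.8255 ≈ 5619.619.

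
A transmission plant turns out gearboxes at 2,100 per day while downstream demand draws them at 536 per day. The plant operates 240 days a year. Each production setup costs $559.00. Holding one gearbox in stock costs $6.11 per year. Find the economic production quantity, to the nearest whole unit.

Annual demand D = 536 × 240 = 128,640.
Production build-up factor (1 − d/p) = 1 − 536/2,100 = 0.7448.
Q* = √(2DS / (H(1 − d/p))) = √(2 × 128,640 × 559 / (6.11 × 0.7448)).
= √(143,819,520 / 4.5505) ≈ 5621.854.

Q* ≈ 5,622 gearboxes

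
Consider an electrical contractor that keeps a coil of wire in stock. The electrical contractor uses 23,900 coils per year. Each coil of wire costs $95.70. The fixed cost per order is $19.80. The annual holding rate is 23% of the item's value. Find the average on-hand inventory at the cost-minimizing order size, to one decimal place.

Average inventory ≈ 103.7 coils

Holding cost H = 0.23 × $95.70 = $22.0110 per unit per year.
Q* = √(2DS/H) = √(2 × 23,900 × 19.8 / 22.011) ≈ 207.36.
Average inventory = Q*/2 ≈ 207.36 / 2 = 103.680.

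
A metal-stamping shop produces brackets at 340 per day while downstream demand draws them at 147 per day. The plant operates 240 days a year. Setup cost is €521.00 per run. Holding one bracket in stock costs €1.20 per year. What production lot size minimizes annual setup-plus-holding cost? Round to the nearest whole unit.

Q* ≈ 7,346 brackets

Annual demand D = 147 × 240 = 35,280.
Production build-up factor (1 − d/p) = 1 − 147/340 = 0.5676.
Q* = √(2DS / (H(1 − d/p))) = √(2 × 35,280 × 521 / (1.2 × 0.5676)).
= √(36,761,760 / 0.6812) ≈ 7346.294.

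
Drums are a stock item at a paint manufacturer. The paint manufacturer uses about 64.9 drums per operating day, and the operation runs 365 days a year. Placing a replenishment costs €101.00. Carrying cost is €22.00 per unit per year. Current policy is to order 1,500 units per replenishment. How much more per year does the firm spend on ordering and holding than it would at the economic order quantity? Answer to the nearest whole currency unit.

Extra cost ≈ €7,835 per year

Annual demand D = 64.9 × 365 = 23,688.5.
EOQ = √(2DS/H) = √(2 × 23,688.5 × 101 / 22) ≈ 466.37.
Cost at Q* = (D/Q*)S + (Q*/2)H = √(2DSH) ≈ €10,260.20.
Cost at Q = 1,500: (23,688.5/1,500)×101 + (1,500/2)×22 = €1,595.03 + €16,500.00 = €18,095.03.
Excess = €18,095.03 − €10,260.20 = €7,834.83.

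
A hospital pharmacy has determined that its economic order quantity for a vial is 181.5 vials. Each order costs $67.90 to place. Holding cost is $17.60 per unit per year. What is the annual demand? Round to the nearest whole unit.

D ≈ 4,269 vials per year

The basic EOQ model gives Q* = √(2DS/H); rearrange for the unknown.
From Q* = √(2DS/H): D = Q*²H / (2S) = 181.5² × 17.6 / (2 × 67.9) = 4269.393.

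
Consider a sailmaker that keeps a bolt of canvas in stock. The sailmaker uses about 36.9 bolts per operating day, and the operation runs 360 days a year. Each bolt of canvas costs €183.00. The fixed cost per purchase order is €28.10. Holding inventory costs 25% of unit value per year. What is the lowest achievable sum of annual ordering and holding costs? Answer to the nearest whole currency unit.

Annual demand D = 36.9 × 360 = 13,284.
Holding cost H = 0.25 × €183.00 = €45.7500 per unit per year.
EOQ = √(2DS/H) = √(2 × 13,284 × 28.1 / 45.75) ≈ 127.74.
At Q*, ordering cost (D/Q*)S equals holding cost (Q*/2)H, each = √(DSH/2).
Minimum total = √(2DSH) = √(2 × 13,284 × 28.1 × 45.75) ≈ 5844.241.

TC* ≈ €5,844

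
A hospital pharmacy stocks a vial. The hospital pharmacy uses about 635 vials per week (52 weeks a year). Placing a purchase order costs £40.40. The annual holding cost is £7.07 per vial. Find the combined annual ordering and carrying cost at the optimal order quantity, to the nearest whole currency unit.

Annual demand D = 635 × 52 = 33,020.
EOQ = √(2DS/H) = √(2 × 33,020 × 40.4 / 7.07) ≈ 614.31.
At Q*, ordering cost (D/Q*)S equals holding cost (Q*/2)H, each = √(DSH/2).
Minimum total = √(2DSH) = √(2 × 33,020 × 40.4 × 7.07) ≈ 4343.141.

TC* ≈ £4,343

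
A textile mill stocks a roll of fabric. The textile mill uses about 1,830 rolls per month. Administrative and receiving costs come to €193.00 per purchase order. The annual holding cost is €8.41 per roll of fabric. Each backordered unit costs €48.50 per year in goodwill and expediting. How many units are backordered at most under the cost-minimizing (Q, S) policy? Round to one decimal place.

S* ≈ 160.7 rolls

Annual demand D = 1,830 × 12 = 21,960.
With planned backorders, Q* = √(2DS/H) · √((H+B)/B).
√(2DS/H) = √(2 × 21,960 × 193 / 8.41) = 1003.949.
√((H+B)/B) = √((8.41+48.5)/48.5) = 1.0832.
Q* ≈ 1087.515.
S* = Q* · H/(H+B) = 1087.515 × 8.41/56.91 ≈ 160.710.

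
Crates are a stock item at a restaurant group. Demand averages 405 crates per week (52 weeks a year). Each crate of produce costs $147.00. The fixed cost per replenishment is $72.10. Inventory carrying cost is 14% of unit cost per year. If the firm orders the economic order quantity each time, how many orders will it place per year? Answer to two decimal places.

Annual demand D = 405 × 52 = 21,060.
Holding cost H = 0.14 × $147.00 = $20.5800 per unit per year.
Q* = √(2DS/H) = √(2 × 21,060 × 72.1 / 20.58) ≈ 384.14.
Orders per year = D / Q* = 21,060 / 384.14 ≈ 54.824.

N ≈ 54.82 orders per year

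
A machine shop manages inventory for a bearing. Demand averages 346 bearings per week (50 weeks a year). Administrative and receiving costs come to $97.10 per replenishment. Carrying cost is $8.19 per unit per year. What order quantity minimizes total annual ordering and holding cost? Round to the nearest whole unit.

Q* ≈ 640 bearings

Annual demand D = 346 × 50 = 17,300.
EOQ = √(2DS / H) = √(2 × 17,300 × 97.1 / 8.19).
= √(3,359,660 / 8.19) = √410,214.8962 ≈ 640.480.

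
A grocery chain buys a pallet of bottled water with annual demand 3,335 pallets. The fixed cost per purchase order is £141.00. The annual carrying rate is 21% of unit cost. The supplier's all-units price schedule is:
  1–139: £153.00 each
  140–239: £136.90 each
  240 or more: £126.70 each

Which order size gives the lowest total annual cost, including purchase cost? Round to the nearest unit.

Q* ≈ 240 pallets

Holding cost per unit per year at price C is H = 0.21·C.
Candidates are each tier's EOQ (if it falls in that tier) and each price-break quantity.
Tier 1 (£153.00): EOQ = 171.1 exceeds tier's upper bound 139, so this tier is dominated.
EOQ at £136.90 = 180.9 (feasible in tier 2): TC = 3,335×£136.90 + (3,335/180.9)×141 + (180.9/2)×0.21×£136.90 = £461,761.27.
EOQ at £126.70 = 188.0 < 240, so use break Q=240: TC = 3,335×£126.70 + (3,335/240.0)×141 + (240.0/2)×0.21×£126.70 = £427,696.65.
Lowest total cost is £427,696.65 at Q = 240.0.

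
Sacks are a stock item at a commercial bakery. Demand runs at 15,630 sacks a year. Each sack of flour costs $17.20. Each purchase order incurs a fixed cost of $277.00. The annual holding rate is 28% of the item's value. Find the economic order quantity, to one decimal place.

Q* ≈ 1,340.9 sacks

Holding cost H = 0.28 × $17.20 = $4.8160 per unit per year.
EOQ = √(2DS / H) = √(2 × 15,630 × 277 / 4.816).
= √(8,659,020 / 4.816) = √1,797,969.2691 ≈ 1340.884.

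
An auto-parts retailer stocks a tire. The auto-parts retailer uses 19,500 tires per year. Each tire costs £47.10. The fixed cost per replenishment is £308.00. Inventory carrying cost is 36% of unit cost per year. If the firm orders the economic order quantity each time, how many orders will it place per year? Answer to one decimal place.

N ≈ 23.2 orders per year

Holding cost H = 0.36 × £47.10 = £16.9560 per unit per year.
The optimal lot size = √(2DS/H) = √(2 × 19,500 × 308 / 16.956) ≈ 841.68.
Orders per year = D / Q* = 19,500 / 841.68 ≈ 23.168.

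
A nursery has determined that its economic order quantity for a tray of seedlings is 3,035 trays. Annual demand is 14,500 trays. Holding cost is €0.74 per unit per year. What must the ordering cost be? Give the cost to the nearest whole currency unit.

The basic EOQ model gives Q* = √(2DS/H); rearrange for the unknown.
From Q* = √(2DS/H): S = Q*²H / (2D) = 3,035² × 0.74 / (2 × 14,500) = 235.0451.

S ≈ €235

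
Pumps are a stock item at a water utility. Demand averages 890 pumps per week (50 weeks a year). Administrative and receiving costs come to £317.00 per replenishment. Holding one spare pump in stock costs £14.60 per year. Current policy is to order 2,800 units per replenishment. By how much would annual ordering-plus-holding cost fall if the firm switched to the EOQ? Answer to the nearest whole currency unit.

Extra cost ≈ £5,182 per year

Annual demand D = 890 × 50 = 44,500.
EOQ = √(2DS/H) = √(2 × 44,500 × 317 / 14.6) ≈ 1390.11.
Cost at Q* = (D/Q*)S + (Q*/2)H = √(2DSH) ≈ £20,295.56.
Cost at Q = 2,800: (44,500/2,800)×317 + (2,800/2)×14.6 = £5,038.04 + £20,440.00 = £25,478.04.
Excess = £25,478.04 − £20,295.56 = £5,182.47.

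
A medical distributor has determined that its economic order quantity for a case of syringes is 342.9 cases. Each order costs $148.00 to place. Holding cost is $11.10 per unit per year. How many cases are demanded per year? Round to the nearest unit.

D ≈ 4,409 cases per year

Squaring Q* = √(2DS/H) gives Q*² = 2DS/H.
From Q* = √(2DS/H): D = Q*²H / (2S) = 342.9² × 11.1 / (2 × 148) = 4409.265.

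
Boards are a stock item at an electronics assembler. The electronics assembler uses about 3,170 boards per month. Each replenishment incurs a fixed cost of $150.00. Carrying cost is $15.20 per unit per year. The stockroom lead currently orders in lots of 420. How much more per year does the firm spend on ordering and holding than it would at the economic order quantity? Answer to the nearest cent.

Annual demand D = 3,170 × 12 = 38,040.
EOQ = √(2DS/H) = √(2 × 38,040 × 150 / 15.2) ≈ 866.48.
Cost at Q* = (D/Q*)S + (Q*/2)H = √(2DSH) ≈ $13,170.51.
Cost at Q = 420: (38,040/420)×150 + (420/2)×15.2 = $13,585.71 + $3,192.00 = $16,777.71.
Excess = $16,777.71 − $13,170.51 = $3,607.20.

Extra cost ≈ $3,607.20 per year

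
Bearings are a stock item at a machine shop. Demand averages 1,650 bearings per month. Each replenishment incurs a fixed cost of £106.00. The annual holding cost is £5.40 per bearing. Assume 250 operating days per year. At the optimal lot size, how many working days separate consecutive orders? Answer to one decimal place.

Annual demand D = 1,650 × 12 = 19,800.
Q* = √(2DS/H) = √(2 × 19,800 × 106 / 5.4) ≈ 881.67.
Cycle time = Q*/D × 250 = 881.67 / 19,800 × 250 ≈ 11.132 days.

T ≈ 11.1 days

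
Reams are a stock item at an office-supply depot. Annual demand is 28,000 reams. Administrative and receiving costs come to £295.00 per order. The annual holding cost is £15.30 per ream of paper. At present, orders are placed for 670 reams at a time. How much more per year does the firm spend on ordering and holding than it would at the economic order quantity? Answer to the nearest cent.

Extra cost ≈ £1,555.56 per year

EOQ = √(2DS/H) = √(2 × 28,000 × 295 / 15.3) ≈ 1039.10.
Cost at Q* = (D/Q*)S + (Q*/2)H = √(2DSH) ≈ £15,898.30.
Cost at Q = 670: (28,000/670)×295 + (670/2)×15.3 = £12,328.36 + £5,125.50 = £17,453.86.
Excess = £17,453.86 − £15,898.30 = £1,555.56.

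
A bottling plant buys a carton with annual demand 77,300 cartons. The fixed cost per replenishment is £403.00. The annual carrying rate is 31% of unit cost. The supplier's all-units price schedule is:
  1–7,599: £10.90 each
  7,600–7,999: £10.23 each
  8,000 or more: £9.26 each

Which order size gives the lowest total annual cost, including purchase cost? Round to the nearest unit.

Holding cost per unit per year at price C is H = 0.31·C.
Candidates are each tier's EOQ (if it falls in that tier) and each price-break quantity.
EOQ at £10.90 = 4294.0 (feasible in tier 1): TC = 77,300×£10.90 + (77,300/4294.0)×403 + (4294.0/2)×0.31×£10.90 = £857,079.46.
EOQ at £10.23 = 4432.4 < 7600, so use break Q=7600: TC = 77,300×£10.23 + (77,300/7600.0)×403 + (7600.0/2)×0.31×£10.23 = £806,928.87.
EOQ at £9.26 = 4658.8 < 8000, so use break Q=8000: TC = 77,300×£9.26 + (77,300/8000.0)×403 + (8000.0/2)×0.31×£9.26 = £731,174.39.
Lowest total cost is £731,174.39 at Q = 8000.0.

Q* ≈ 8,000 cartons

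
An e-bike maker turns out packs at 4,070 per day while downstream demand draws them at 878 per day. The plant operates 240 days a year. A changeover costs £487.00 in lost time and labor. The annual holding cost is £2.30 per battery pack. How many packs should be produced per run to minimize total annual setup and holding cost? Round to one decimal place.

Q* ≈ 10,666.8 packs

Annual demand D = 878 × 240 = 210,720.
Production build-up factor (1 − d/p) = 1 − 878/4,070 = 0.7843.
Q* = √(2DS / (H(1 − d/p))) = √(2 × 210,720 × 487 / (2.3 × 0.7843)).
= √(205,241,280 / 1.8038) ≈ 10666.801.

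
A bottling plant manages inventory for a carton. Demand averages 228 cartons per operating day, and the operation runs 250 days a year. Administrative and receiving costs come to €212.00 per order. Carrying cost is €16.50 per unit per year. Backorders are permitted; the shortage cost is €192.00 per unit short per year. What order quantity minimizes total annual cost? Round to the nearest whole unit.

Annual demand D = 228 × 250 = 57,000.
With planned backorders, Q* = √(2DS/H) · √((H+B)/B).
√(2DS/H) = √(2 × 57,000 × 212 / 16.5) = 1210.259.
√((H+B)/B) = √((16.5+192)/192) = 1.0421.
Q* ≈ 1261.191.

Q* ≈ 1,261 cartons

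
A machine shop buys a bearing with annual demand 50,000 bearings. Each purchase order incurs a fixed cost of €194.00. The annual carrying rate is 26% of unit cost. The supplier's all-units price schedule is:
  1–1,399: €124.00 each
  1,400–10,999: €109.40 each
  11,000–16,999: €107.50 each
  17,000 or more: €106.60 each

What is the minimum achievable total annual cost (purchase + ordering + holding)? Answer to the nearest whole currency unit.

TC* ≈ €5,496,839

Holding cost per unit per year at price C is H = 0.26·C.
Candidates are each tier's EOQ (if it falls in that tier) and each price-break quantity.
EOQ at €124.00 = 775.7 (feasible in tier 1): TC = 50,000×€124.00 + (50,000/775.7)×194 + (775.7/2)×0.26×€124.00 = €6,225,009.12.
EOQ at €109.40 = 825.9 < 1400, so use break Q=1400: TC = 50,000×€109.40 + (50,000/1400.0)×194 + (1400.0/2)×0.26×€109.40 = €5,496,839.37.
EOQ at €107.50 = 833.1 < 11000, so use break Q=11000: TC = 50,000×€107.50 + (50,000/11000.0)×194 + (11000.0/2)×0.26×€107.50 = €5,529,606.82.
EOQ at €106.60 = 836.6 < 17000, so use break Q=17000: TC = 50,000×€106.60 + (50,000/17000.0)×194 + (17000.0/2)×0.26×€106.60 = €5,566,156.59.
Lowest total cost among the candidates is at Q = 1400.0.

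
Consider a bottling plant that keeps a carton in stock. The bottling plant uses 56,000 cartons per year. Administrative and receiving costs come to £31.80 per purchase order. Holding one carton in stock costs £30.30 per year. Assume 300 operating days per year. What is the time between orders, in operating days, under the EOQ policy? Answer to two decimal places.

EOQ = √(2DS/H) = √(2 × 56,000 × 31.8 / 30.3) ≈ 342.85.
Cycle time = Q*/D × 300 = 342.85 / 56,000 × 300 ≈ 1.837 days.

T ≈ 1.84 days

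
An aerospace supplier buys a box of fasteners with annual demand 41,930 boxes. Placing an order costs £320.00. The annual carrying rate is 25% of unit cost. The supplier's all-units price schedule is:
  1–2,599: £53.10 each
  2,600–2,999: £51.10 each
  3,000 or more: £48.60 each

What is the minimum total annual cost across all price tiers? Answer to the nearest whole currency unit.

Holding cost per unit per year at price C is H = 0.25·C.
For each price level, check whether its EOQ is feasible; otherwise the best quantity at that price is the breakpoint.
EOQ at £53.10 = 1421.8 (feasible in tier 1): TC = 41,930×£53.10 + (41,930/1421.8)×320 + (1421.8/2)×0.25×£53.10 = £2,245,357.25.
EOQ at £51.10 = 1449.3 < 2600, so use break Q=2600: TC = 41,930×£51.10 + (41,930/2600.0)×320 + (2600.0/2)×0.25×£51.10 = £2,164,391.12.
EOQ at £48.60 = 1486.2 < 3000, so use break Q=3000: TC = 41,930×£48.60 + (41,930/3000.0)×320 + (3000.0/2)×0.25×£48.60 = £2,060,495.53.
Lowest total cost among the candidates is at Q = 3000.0.

TC* ≈ £2,060,496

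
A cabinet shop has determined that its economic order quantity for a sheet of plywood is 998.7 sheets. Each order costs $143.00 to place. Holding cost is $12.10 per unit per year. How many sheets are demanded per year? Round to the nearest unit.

The basic EOQ model gives Q* = √(2DS/H); rearrange for the unknown.
From Q* = √(2DS/H): D = Q*²H / (2S) = 998.7² × 12.1 / (2 × 143) = 42197.764.

D ≈ 42,198 sheets per year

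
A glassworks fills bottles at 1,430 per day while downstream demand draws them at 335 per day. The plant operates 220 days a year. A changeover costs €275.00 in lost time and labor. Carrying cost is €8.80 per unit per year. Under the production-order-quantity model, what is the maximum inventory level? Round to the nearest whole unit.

Annual demand D = 335 × 220 = 73,700.
Production build-up factor (1 − d/p) = 1 − 335/1,430 = 0.7657.
Q* = √(2DS / (H(1 − d/p))) = √(2 × 73,700 × 275 / (8.8 × 0.7657)).
= √(40,535,000 / 6.7385) ≈ 2452.645.
Maximum inventory = Q*(1 − d/p) = 2452.645 × 0.7657 ≈ 1878.074.

I_max ≈ 1,878 bottles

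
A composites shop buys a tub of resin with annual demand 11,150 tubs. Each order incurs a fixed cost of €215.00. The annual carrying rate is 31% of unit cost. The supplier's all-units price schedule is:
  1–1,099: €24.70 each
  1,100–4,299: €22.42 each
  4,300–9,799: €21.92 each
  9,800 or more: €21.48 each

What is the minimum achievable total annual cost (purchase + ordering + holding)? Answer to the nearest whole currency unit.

TC* ≈ €255,985

Holding cost per unit per year at price C is H = 0.31·C.
For each price level, check whether its EOQ is feasible; otherwise the best quantity at that price is the breakpoint.
EOQ at €24.70 = 791.3 (feasible in tier 1): TC = 11,150×€24.70 + (11,150/791.3)×215 + (791.3/2)×0.31×€24.70 = €281,464.00.
EOQ at €22.42 = 830.6 < 1100, so use break Q=1100: TC = 11,150×€22.42 + (11,150/1100.0)×215 + (1100.0/2)×0.31×€22.42 = €255,984.93.
EOQ at €21.92 = 840.0 < 4300, so use break Q=4300: TC = 11,150×€21.92 + (11,150/4300.0)×215 + (4300.0/2)×0.31×€21.92 = €259,575.18.
EOQ at €21.48 = 848.5 < 9800, so use break Q=9800: TC = 11,150×€21.48 + (11,150/9800.0)×215 + (9800.0/2)×0.31×€21.48 = €272,374.74.
Lowest total cost among the candidates is at Q = 1100.0.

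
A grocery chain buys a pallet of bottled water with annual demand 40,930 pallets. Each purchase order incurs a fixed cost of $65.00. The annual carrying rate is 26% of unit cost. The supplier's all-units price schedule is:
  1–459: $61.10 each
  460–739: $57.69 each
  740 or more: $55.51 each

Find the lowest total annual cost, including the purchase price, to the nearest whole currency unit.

Holding cost per unit per year at price C is H = 0.26·C.
Candidates are each tier's EOQ (if it falls in that tier) and each price-break quantity.
Tier 1 ($61.10): EOQ = 578.7 exceeds tier's upper bound 459, so this tier is dominated.
EOQ at $57.69 = 595.6 (feasible in tier 2): TC = 40,930×$57.69 + (40,930/595.6)×65 + (595.6/2)×0.26×$57.69 = $2,370,185.36.
EOQ at $55.51 = 607.2 < 740, so use break Q=740: TC = 40,930×$55.51 + (40,930/740.0)×65 + (740.0/2)×0.26×$55.51 = $2,280,959.56.
Lowest total cost among the candidates is at Q = 740.0.

TC* ≈ $2,280,960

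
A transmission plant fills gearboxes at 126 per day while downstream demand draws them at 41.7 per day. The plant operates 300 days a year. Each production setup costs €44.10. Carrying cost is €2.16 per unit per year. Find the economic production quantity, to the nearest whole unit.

Q* ≈ 874 gearboxes

Annual demand D = 41.7 × 300 = 12,510.
Production build-up factor (1 − d/p) = 1 − 41.7/126 = 0.6690.
Q* = √(2DS / (H(1 − d/p))) = √(2 × 12,510 × 44.1 / (2.16 × 0.6690)).
= √(1,103,382 / 1.4451) ≈ 873.791.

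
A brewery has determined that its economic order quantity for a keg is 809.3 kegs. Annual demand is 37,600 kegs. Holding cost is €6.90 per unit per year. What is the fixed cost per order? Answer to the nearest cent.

Squaring Q* = √(2DS/H) gives Q*² = 2DS/H.
From Q* = √(2DS/H): S = Q*²H / (2D) = 809.3² × 6.9 / (2 × 37,600) = 60.0967.

S ≈ €60.10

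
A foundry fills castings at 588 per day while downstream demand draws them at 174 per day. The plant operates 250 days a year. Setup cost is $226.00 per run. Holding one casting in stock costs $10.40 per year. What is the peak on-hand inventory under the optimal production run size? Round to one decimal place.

Annual demand D = 174 × 250 = 43,500.
Production build-up factor (1 − d/p) = 1 − 174/588 = 0.7041.
Q* = √(2DS / (H(1 − d/p))) = √(2 × 43,500 × 226 / (10.4 × 0.7041)).
= √(19,662,000 / 7.3224) ≈ 1638.648.
Maximum inventory = Q*(1 − d/p) = 1638.648 × 0.7041 ≈ 1153.742.

I_max ≈ 1,153.7 castings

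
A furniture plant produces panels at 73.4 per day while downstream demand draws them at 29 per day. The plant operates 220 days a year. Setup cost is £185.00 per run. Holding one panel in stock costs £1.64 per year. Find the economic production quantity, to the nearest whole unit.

Annual demand D = 29 × 220 = 6,380.
Production build-up factor (1 − d/p) = 1 − 29/73.4 = 0.6049.
Q* = √(2DS / (H(1 − d/p))) = √(2 × 6,380 × 185 / (1.64 × 0.6049)).
= √(2,360,600 / 0.992) ≈ 1542.573.

Q* ≈ 1,543 panels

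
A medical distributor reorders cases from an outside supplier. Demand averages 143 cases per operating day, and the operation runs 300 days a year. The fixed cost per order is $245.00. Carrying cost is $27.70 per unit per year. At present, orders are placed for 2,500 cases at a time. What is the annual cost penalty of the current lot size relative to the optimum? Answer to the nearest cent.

Extra cost ≈ $14,698.69 per year

Annual demand D = 143 × 300 = 42,900.
EOQ = √(2DS/H) = √(2 × 42,900 × 245 / 27.7) ≈ 871.14.
Cost at Q* = (D/Q*)S + (Q*/2)H = √(2DSH) ≈ $24,130.51.
Cost at Q = 2,500: (42,900/2,500)×245 + (2,500/2)×27.7 = $4,204.20 + $34,625.00 = $38,829.20.
Excess = $38,829.20 − $24,130.51 = $14,698.69.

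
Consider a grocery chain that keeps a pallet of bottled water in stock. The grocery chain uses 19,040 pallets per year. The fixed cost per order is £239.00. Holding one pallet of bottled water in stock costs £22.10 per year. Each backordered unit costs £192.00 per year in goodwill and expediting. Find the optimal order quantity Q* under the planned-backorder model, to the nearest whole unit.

Q* ≈ 678 pallets

With planned backorders, Q* = √(2DS/H) · √((H+B)/B).
√(2DS/H) = √(2 × 19,040 × 239 / 22.1) = 641.728.
√((H+B)/B) = √((22.1+192)/192) = 1.0560.
Q* ≈ 677.656.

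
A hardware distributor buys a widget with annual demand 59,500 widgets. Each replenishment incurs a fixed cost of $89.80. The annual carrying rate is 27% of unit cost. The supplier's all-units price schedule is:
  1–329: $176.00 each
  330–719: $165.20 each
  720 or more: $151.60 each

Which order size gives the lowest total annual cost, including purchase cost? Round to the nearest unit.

Holding cost per unit per year at price C is H = 0.27·C.
Candidates are each tier's EOQ (if it falls in that tier) and each price-break quantity.
Tier 1 ($176.00): EOQ = 474.2 exceeds tier's upper bound 329, so this tier is dominated.
EOQ at $165.20 = 489.5 (feasible in tier 2): TC = 59,500×$165.20 + (59,500/489.5)×89.8 + (489.5/2)×0.27×$165.20 = $9,851,232.25.
EOQ at $151.60 = 511.0 < 720, so use break Q=720: TC = 59,500×$151.60 + (59,500/720.0)×89.8 + (720.0/2)×0.27×$151.60 = $9,042,356.49.
Lowest total cost is $9,042,356.49 at Q = 720.0.

Q* ≈ 720 widgets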